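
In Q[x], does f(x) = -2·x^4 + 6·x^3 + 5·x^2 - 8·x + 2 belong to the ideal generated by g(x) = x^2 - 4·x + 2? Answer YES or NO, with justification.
YES

In Q[x] the ideal (g) consists of all multiples of g, so f ∈ (g) iff g | f, i.e. iff the remainder of f on division by g is 0. Divide f by g (g is monic, so eliminate the leading term of the running remainder at each step):
  leading term -2·x^4: subtract (-2·x^2)·g(x) = -2·x^4 + 8·x^3 - 4·x^2, leaving -2·x^3 + 9·x^2 - 8·x + 2
  leading term -2·x^3: subtract (-2·x)·g(x) = -2·x^3 + 8·x^2 - 4·x, leaving x^2 - 4·x + 2
  leading term x^2: subtract (1)·g(x) = x^2 - 4·x + 2, leaving 0
The remainder is 0, so f(x) = g(x) · h(x) with h(x) = -2·x^2 - 2·x + 1. Hence g | f, i.e. f ∈ (g).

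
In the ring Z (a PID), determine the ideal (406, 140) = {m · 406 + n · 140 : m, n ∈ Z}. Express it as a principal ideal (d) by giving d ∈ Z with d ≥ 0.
(406, 140) = (14); d = 14

In the PID Z, (a, b) is generated by gcd(a, b). Compute gcd(406, 140) with the extended Euclidean algorithm, tracking rows (r, s, t) with s·406 + t·140 = r:
  row A: (406, 1, 0)   [1·406 + 0·140 = 406]
  row B: (140, 0, 1)   [0·406 + 1·140 = 140]
  406 = 2·140 + 126   → row C = row A − 2·row B = (126, 1, −2)   [check: 1·406 − 2·140 = 126]
  140 = 1·126 + 14   → row D = row B − 1·row C = (14, −1, 3)   [check: −1·406 + 3·140 = 14]
  126 = 9·14 + 0   → remainder 0, stop. gcd = 14 (last nonzero row D).
So gcd(406, 140) = 14, with Bézout identity −1·406 + 3·140 = 14. Containment (⊇): the Bézout identity exhibits 14 as an element of (406, 140), giving (14) ⊆ (406, 140). Containment (⊆): since 14 | 406 and 14 | 140 (406 = 14·29, 140 = 14·10), every Z-linear combination of 406 and 140 is divisible by 14, so (406, 140) ⊆ (14). Therefore (406, 140) = (14), d = 14.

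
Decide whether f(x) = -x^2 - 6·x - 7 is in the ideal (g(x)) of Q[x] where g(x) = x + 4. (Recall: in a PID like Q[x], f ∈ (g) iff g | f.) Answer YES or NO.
NO

In Q[x] the ideal (g) consists of all multiples of g, so f ∈ (g) iff g | f, i.e. iff the remainder of f on division by g is 0. Divide f by g (g is monic, so eliminate the leading term of the running remainder at each step):
  leading term -x^2: subtract (-x)·g(x) = -x^2 - 4·x, leaving -2·x - 7
  leading term -2·x: subtract (-2)·g(x) = -2·x - 8, leaving 1
The remainder r(x) = 1 ≠ 0 (and deg r < deg g), so g ∤ f, i.e. f ∉ (g).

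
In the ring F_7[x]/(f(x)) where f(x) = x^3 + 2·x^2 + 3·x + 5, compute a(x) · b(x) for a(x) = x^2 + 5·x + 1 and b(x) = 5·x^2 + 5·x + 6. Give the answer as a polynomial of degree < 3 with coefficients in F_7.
a · b ≡ 2·x^2 + 6·x + 4 (mod f(x))

Multiply as integer polynomials: a · b = 5·x^4 + 30·x^3 + 36·x^2 + 35·x + 6. Reducing coefficients mod 7: a · b ≡ 5·x^4 + 2·x^3 + x^2 + 6. Now divide by f(x) = x^3 + 2·x^2 + 3·x + 5 in F_7[x], eliminating the leading term at each step:
  leading term 5·x^4: subtract (5·x)·f(x) = 5·x^4 + 3·x^3 + x^2 + 4·x, leaving 6·x^3 + 3·x + 6 (coefficients mod 7)
  leading term 6·x^3: subtract (6)·f(x) = 6·x^3 + 5·x^2 + 4·x + 2, leaving 2·x^2 + 6·x + 4 (coefficients mod 7)
The degree is now < 3, so this is the remainder. Hence a · b ≡ 2·x^2 + 6·x + 4 in F_7[x]/(f).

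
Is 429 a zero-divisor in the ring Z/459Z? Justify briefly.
YES

gcd(429, 459) = 3 > 1, so 429 is not a unit in Z/459Z. In Z/nZ every nonzero non-unit is a zero-divisor: explicitly, take b = 459/gcd = 153 ≠ 0 (mod 459); then 429·153 = 65637 = 143·459, i.e. 429·153 ≡ 0 (mod 459). So 429 is a zero-divisor.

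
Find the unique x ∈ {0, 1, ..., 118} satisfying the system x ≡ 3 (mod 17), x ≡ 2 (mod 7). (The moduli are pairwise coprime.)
The moduli 17, 7 are pairwise coprime, so by the CRT there is a unique solution mod 17·7 = 119.
Solve by successive substitution. Start with x ≡ 3 (mod 17).
  Combine with x ≡ 2 (mod 7): write x = 3 + 17·t and require 3 + 17·t ≡ 2 (mod 7), i.e. 17·t ≡ 2 − 3 ≡ 6 (mod 7). Since 17^(−1) ≡ 5 (mod 7) (17 ≡ 3 (mod 7)), t ≡ 5·6 ≡ 2 (mod 7). So x ≡ 3 + 17·2 = 37 (mod 119).
Unique solution in [0, 119): x = 37.

Final answer: x ≡ 37 (mod 119); the representative in [0, 119) is 37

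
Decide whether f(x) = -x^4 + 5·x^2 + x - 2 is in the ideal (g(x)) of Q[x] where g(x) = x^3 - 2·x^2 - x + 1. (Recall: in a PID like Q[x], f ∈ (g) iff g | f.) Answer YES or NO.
In Q[x] the ideal (g) consists of all multiples of g, so f ∈ (g) iff g | f, i.e. iff the remainder of f on division by g is 0. Divide f by g (g is monic, so eliminate the leading term of the running remainder at each step):
  leading term -x^4: subtract (-x)·g(x) = -x^4 + 2·x^3 + x^2 - x, leaving -2·x^3 + 4·x^2 + 2·x - 2
  leading term -2·x^3: subtract (-2)·g(x) = -2·x^3 + 4·x^2 + 2·x - 2, leaving 0
The remainder is 0, so f(x) = g(x) · h(x) with h(x) = -x - 2. Hence g | f, i.e. f ∈ (g).

Final answer: YES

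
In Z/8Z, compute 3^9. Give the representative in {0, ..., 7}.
Use repeated squaring. Binary(9) = 1001. Walk through the bits of the exponent 9 left-to-right: at each bit after the leading one, square the running value, then multiply by 3 if the bit is 1 (always reducing mod 8):
  bit 1 = 1 (leading): start with 3.
  bit 2 = 0: square 3^2 = 9 ≡ 1 (mod 8).
  bit 3 = 0: square 1^2 = 1 (mod 8).
  bit 4 = 1: square 1^2 = 1; bit is 1, so multiply 1·3 = 3 (mod 8).
Final value: 3^9 ≡ 3 (mod 8).

Final answer: 3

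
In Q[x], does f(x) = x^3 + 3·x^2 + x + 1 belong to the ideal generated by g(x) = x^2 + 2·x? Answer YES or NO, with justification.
NO

In Q[x] the ideal (g) consists of all multiples of g, so f ∈ (g) iff g | f, i.e. iff the remainder of f on division by g is 0. Divide f by g (g is monic, so eliminate the leading term of the running remainder at each step):
  leading term x^3: subtract (x)·g(x) = x^3 + 2·x^2, leaving x^2 + x + 1
  leading term x^2: subtract (1)·g(x) = x^2 + 2·x, leaving 1 - x
The remainder r(x) = 1 - x ≠ 0 (and deg r < deg g), so g ∤ f, i.e. f ∉ (g).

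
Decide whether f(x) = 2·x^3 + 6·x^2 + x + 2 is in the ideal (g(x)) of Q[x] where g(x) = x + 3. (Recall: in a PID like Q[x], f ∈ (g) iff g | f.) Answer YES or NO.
NO

In Q[x] the ideal (g) consists of all multiples of g, so f ∈ (g) iff g | f, i.e. iff the remainder of f on division by g is 0. Divide f by g (g is monic, so eliminate the leading term of the running remainder at each step):
  leading term 2·x^3: subtract (2·x^2)·g(x) = 2·x^3 + 6·x^2, leaving x + 2
  leading term x: subtract (1)·g(x) = x + 3, leaving -1
The remainder r(x) = -1 ≠ 0 (and deg r < deg g), so g ∤ f, i.e. f ∉ (g).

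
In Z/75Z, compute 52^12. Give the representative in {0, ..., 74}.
46

Use repeated squaring. Binary(12) = 1100. Walk through the bits of the exponent 12 left-to-right: at each bit after the leading one, square the running value, then multiply by 52 if the bit is 1 (always reducing mod 75):
  bit 1 = 1 (leading): start with 52.
  bit 2 = 1: square 52^2 = 2704 ≡ 4; bit is 1, so multiply 4·52 = 208 ≡ 58 (mod 75).
  bit 3 = 0: square 58^2 = 3364 ≡ 64 (mod 75).
  bit 4 = 0: square 64^2 = 4096 ≡ 46 (mod 75).
Final value: 52^12 ≡ 46 (mod 75).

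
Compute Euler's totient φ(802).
φ(802) = 400

φ is multiplicative, with φ(p^e) = p^e − p^(e−1). Factorise 802 = 2 · 401. Then
  φ(802) = (2 − 1) · (401 − 1) = 1 · 400 = 400.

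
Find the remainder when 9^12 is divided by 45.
36

Use repeated squaring. Binary(12) = 1100. Walk through the bits of the exponent 12 left-to-right: at each bit after the leading one, square the running value, then multiply by 9 if the bit is 1 (always reducing mod 45):
  bit 1 = 1 (leading): start with 9.
  bit 2 = 1: square 9^2 = 81 ≡ 36; bit is 1, so multiply 36·9 = 324 ≡ 9 (mod 45).
  bit 3 = 0: square 9^2 = 81 ≡ 36 (mod 45).
  bit 4 = 0: square 36^2 = 1296 ≡ 36 (mod 45).
Final value: 9^12 ≡ 36 (mod 45).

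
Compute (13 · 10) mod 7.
4

Reduce the factors first: 13 ≡ 6, 10 ≡ 3 (mod 7), so 13 · 10 ≡ 6 · 3 (mod 7). 6 · 3 = 18. Dividing by 7: 18 = 2·7 + 4. So (13 · 10) mod 7 = 4.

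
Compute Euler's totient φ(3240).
φ(3240) = 864

φ is multiplicative, with φ(p^e) = p^e − p^(e−1). Factorise 3240 = 2^3 · 3^4 · 5. Then
  φ(3240) = (2^3 − 2^2) · (3^4 − 3^3) · (5 − 1) = 4 · 54 · 4 = 864.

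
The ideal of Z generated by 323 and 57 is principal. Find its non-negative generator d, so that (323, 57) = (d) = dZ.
(323, 57) = (19); d = 19

In the PID Z, (a, b) is generated by gcd(a, b). Compute gcd(323, 57) with the extended Euclidean algorithm, tracking rows (r, s, t) with s·323 + t·57 = r:
  row A: (323, 1, 0)   [1·323 + 0·57 = 323]
  row B: (57, 0, 1)   [0·323 + 1·57 = 57]
  323 = 5·57 + 38   → row C = row A − 5·row B = (38, 1, −5)   [check: 1·323 − 5·57 = 38]
  57 = 1·38 + 19   → row D = row B − 1·row C = (19, −1, 6)   [check: −1·323 + 6·57 = 19]
  38 = 2·19 + 0   → remainder 0, stop. gcd = 19 (last nonzero row D).
So gcd(323, 57) = 19, with Bézout identity −1·323 + 6·57 = 19. Containment (⊇): the Bézout identity exhibits 19 as an element of (323, 57), giving (19) ⊆ (323, 57). Containment (⊆): since 19 | 323 and 19 | 57 (323 = 19·17, 57 = 19·3), every Z-linear combination of 323 and 57 is divisible by 19, so (323, 57) ⊆ (19). Therefore (323, 57) = (19), d = 19.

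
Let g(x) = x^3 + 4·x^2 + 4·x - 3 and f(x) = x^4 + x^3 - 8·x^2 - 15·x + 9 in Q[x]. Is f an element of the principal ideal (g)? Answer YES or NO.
YES

In Q[x] the ideal (g) consists of all multiples of g, so f ∈ (g) iff g | f, i.e. iff the remainder of f on division by g is 0. Divide f by g (g is monic, so eliminate the leading term of the running remainder at each step):
  leading term x^4: subtract (x)·g(x) = x^4 + 4·x^3 + 4·x^2 - 3·x, leaving -3·x^3 - 12·x^2 - 12·x + 9
  leading term -3·x^3: subtract (-3)·g(x) = -3·x^3 - 12·x^2 - 12·x + 9, leaving 0
The remainder is 0, so f(x) = g(x) · h(x) with h(x) = x - 3. Hence g | f, i.e. f ∈ (g).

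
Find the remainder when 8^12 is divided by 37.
1

Use repeated squaring. Binary(12) = 1100. Walk through the bits of the exponent 12 left-to-right: at each bit after the leading one, square the running value, then multiply by 8 if the bit is 1 (always reducing mod 37):
  bit 1 = 1 (leading): start with 8.
  bit 2 = 1: square 8^2 = 64 ≡ 27; bit is 1, so multiply 27·8 = 216 ≡ 31 (mod 37).
  bit 3 = 0: square 31^2 = 961 ≡ 36 (mod 37).
  bit 4 = 0: square 36^2 = 1296 ≡ 1 (mod 37).
Final value: 8^12 ≡ 1 (mod 37).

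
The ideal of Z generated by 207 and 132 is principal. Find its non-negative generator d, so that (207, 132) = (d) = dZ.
(207, 132) = (3); d = 3

In the PID Z, (a, b) is generated by gcd(a, b). Compute gcd(207, 132) with the extended Euclidean algorithm, tracking rows (r, s, t) with s·207 + t·132 = r:
  row A: (207, 1, 0)   [1·207 + 0·132 = 207]
  row B: (132, 0, 1)   [0·207 + 1·132 = 132]
  207 = 1·132 + 75   → row C = row A − 1·row B = (75, 1, −1)   [check: 1·207 − 1·132 = 75]
  132 = 1·75 + 57   → row D = row B − 1·row C = (57, −1, 2)   [check: −1·207 + 2·132 = 57]
  75 = 1·57 + 18   → row E = row C − 1·row D = (18, 2, −3)   [check: 2·207 − 3·132 = 18]
  57 = 3·18 + 3   → row F = row D − 3·row E = (3, −7, 11)   [check: −7·207 + 11·132 = 3]
  18 = 6·3 + 0   → remainder 0, stop. gcd = 3 (last nonzero row F).
So gcd(207, 132) = 3, with Bézout identity −7·207 + 11·132 = 3. Containment (⊇): the Bézout identity exhibits 3 as an element of (207, 132), giving (3) ⊆ (207, 132). Containment (⊆): since 3 | 207 and 3 | 132 (207 = 3·69, 132 = 3·44), every Z-linear combination of 207 and 132 is divisible by 3, so (207, 132) ⊆ (3). Therefore (207, 132) = (3), d = 3.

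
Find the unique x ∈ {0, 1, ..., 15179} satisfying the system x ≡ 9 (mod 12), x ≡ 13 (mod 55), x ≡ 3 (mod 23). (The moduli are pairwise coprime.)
x ≡ 10353 (mod 15180); the representative in [0, 15180) is 10353

The moduli 12, 55, 23 are pairwise coprime, so by the CRT there is a unique solution mod 12·55·23 = 15180.
Solve by successive substitution. Start with x ≡ 9 (mod 12).
  Combine with x ≡ 13 (mod 55): write x = 9 + 12·t and require 9 + 12·t ≡ 13 (mod 55), i.e. 12·t ≡ 13 − 9 ≡ 4 (mod 55). Since 12^(−1) ≡ 23 (mod 55), t ≡ 23·4 ≡ 37 (mod 55). So x ≡ 9 + 12·37 = 453 (mod 660).
  Combine with x ≡ 3 (mod 23): write x = 453 + 660·t and require 453 + 660·t ≡ 3 (mod 23), i.e. 660·t ≡ 3 − 453 ≡ 10 (mod 23). Since 660^(−1) ≡ 13 (mod 23) (660 ≡ 16 (mod 23)), t ≡ 13·10 ≡ 15 (mod 23). So x ≡ 453 + 660·15 = 10353 (mod 15180).
Unique solution in [0, 15180): x = 10353.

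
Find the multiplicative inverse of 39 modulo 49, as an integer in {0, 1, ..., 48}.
Apply the extended Euclidean algorithm to (49, 39), tracking rows (r, s, t) with s·49 + t·39 = r. Each division r_prev = q·r_cur + r_new produces the new row as (previous row) − q·(current row):
  row A: (49, 1, 0)   [1·49 + 0·39 = 49]
  row B: (39, 0, 1)   [0·49 + 1·39 = 39]
  49 = 1·39 + 10   → row C = row A − 1·row B = (10, 1, −1)   [check: 1·49 − 1·39 = 10]
  39 = 3·10 + 9   → row D = row B − 3·row C = (9, −3, 4)   [check: −3·49 + 4·39 = 9]
  10 = 1·9 + 1   → row E = row C − 1·row D = (1, 4, −5)   [check: 4·49 − 5·39 = 1]
  9 = 9·1 + 0   → remainder 0, stop. gcd = 1 (last nonzero row E).
The gcd is 1, so 39 is invertible mod 49. The last nonzero row gives 4·49 − 5·39 = 1, so t = −5. So 39^(−1) ≡ −5 ≡ 44 (mod 49). Verify: 39 · 44 = 1716 ≡ 1 (mod 49). ✓

Final answer: 39^(−1) ≡ 44 (mod 49)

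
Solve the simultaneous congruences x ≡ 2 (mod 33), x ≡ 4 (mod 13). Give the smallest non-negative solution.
x ≡ 134 (mod 429); the representative in [0, 429) is 134

The moduli 33, 13 are pairwise coprime, so by the CRT there is a unique solution mod 33·13 = 429.
Solve by successive substitution. Start with x ≡ 2 (mod 33).
  Combine with x ≡ 4 (mod 13): write x = 2 + 33·t and require 2 + 33·t ≡ 4 (mod 13), i.e. 33·t ≡ 4 − 2 ≡ 2 (mod 13). Since 33^(−1) ≡ 2 (mod 13) (33 ≡ 7 (mod 13)), t ≡ 2·2 ≡ 4 (mod 13). So x ≡ 2 + 33·4 = 134 (mod 429).
Unique solution in [0, 429): x = 134.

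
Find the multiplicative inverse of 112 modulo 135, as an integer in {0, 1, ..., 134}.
Apply the extended Euclidean algorithm to (135, 112), tracking rows (r, s, t) with s·135 + t·112 = r. Each division r_prev = q·r_cur + r_new produces the new row as (previous row) − q·(current row):
  row A: (135, 1, 0)   [1·135 + 0·112 = 135]
  row B: (112, 0, 1)   [0·135 + 1·112 = 112]
  135 = 1·112 + 23   → row C = row A − 1·row B = (23, 1, −1)   [check: 1·135 − 1·112 = 23]
  112 = 4·23 + 20   → row D = row B − 4·row C = (20, −4, 5)   [check: −4·135 + 5·112 = 20]
  23 = 1·20 + 3   → row E = row C − 1·row D = (3, 5, −6)   [check: 5·135 − 6·112 = 3]
  20 = 6·3 + 2   → row F = row D − 6·row E = (2, −34, 41)   [check: −34·135 + 41·112 = 2]
  3 = 1·2 + 1   → row G = row E − 1·row F = (1, 39, −47)   [check: 39·135 − 47·112 = 1]
  2 = 2·1 + 0   → remainder 0, stop. gcd = 1 (last nonzero row G).
The gcd is 1, so 112 is invertible mod 135. The last nonzero row gives 39·135 − 47·112 = 1, so t = −47. So 112^(−1) ≡ −47 ≡ 88 (mod 135). Verify: 112 · 88 = 9856 ≡ 1 (mod 135). ✓

Final answer: 112^(−1) ≡ 88 (mod 135)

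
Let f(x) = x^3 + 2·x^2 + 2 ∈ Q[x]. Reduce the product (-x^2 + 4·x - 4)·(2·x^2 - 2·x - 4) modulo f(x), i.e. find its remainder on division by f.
First multiply in Q[x] without reducing: a · b = -2·x^4 + 10·x^3 - 12·x^2 - 8·x + 16. Now divide by f(x) = x^3 + 2·x^2 + 2, eliminating the leading term at each step:
  leading term -2·x^4: subtract (-2·x)·f(x) = -2·x^4 - 4·x^3 - 4·x, leaving 14·x^3 - 12·x^2 - 4·x + 16
  leading term 14·x^3: subtract (14)·f(x) = 14·x^3 + 28·x^2 + 28, leaving -40·x^2 - 4·x - 12
The degree is now < 3, so this is the remainder. Hence a · b ≡ -40·x^2 - 4·x - 12 in Q[x]/(f).

Final answer: a · b ≡ -40·x^2 - 4·x - 12 (mod f(x))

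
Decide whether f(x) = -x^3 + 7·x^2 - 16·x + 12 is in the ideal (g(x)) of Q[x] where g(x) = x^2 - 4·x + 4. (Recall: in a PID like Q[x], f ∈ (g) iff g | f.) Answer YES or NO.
YES

In Q[x] the ideal (g) consists of all multiples of g, so f ∈ (g) iff g | f, i.e. iff the remainder of f on division by g is 0. Divide f by g (g is monic, so eliminate the leading term of the running remainder at each step):
  leading term -x^3: subtract (-x)·g(x) = -x^3 + 4·x^2 - 4·x, leaving 3·x^2 - 12·x + 12
  leading term 3·x^2: subtract (3)·g(x) = 3·x^2 - 12·x + 12, leaving 0
The remainder is 0, so f(x) = g(x) · h(x) with h(x) = 3 - x. Hence g | f, i.e. f ∈ (g).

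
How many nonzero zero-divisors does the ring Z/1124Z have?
In Z/1124Z each nonzero element is either a unit (gcd with 1124 is 1) or a zero-divisor (gcd > 1). The number of units is φ(1124): factorise 1124 = 2^2 · 281, so φ(1124) = (2^2 − 2^1) · (281 − 1) = 2 · 280 = 560. The nonzero elements number 1124 − 1 = 1123. Hence the nonzero zero-divisors number 1123 − 560 = 563.

Final answer: Z/1124Z has 563 nonzero zero-divisors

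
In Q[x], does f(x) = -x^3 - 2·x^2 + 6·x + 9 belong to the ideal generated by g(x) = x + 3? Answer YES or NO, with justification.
In Q[x] the ideal (g) consists of all multiples of g, so f ∈ (g) iff g | f, i.e. iff the remainder of f on division by g is 0. Divide f by g (g is monic, so eliminate the leading term of the running remainder at each step):
  leading term -x^3: subtract (-x^2)·g(x) = -x^3 - 3·x^2, leaving x^2 + 6·x + 9
  leading term x^2: subtract (x)·g(x) = x^2 + 3·x, leaving 3·x + 9
  leading term 3·x: subtract (3)·g(x) = 3·x + 9, leaving 0
The remainder is 0, so f(x) = g(x) · h(x) with h(x) = -x^2 + x + 3. Hence g | f, i.e. f ∈ (g).

Final answer: YES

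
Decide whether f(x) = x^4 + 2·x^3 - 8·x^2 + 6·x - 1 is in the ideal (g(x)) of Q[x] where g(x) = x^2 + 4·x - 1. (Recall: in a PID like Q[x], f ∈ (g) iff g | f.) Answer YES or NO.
In Q[x] the ideal (g) consists of all multiples of g, so f ∈ (g) iff g | f, i.e. iff the remainder of f on division by g is 0. Divide f by g (g is monic, so eliminate the leading term of the running remainder at each step):
  leading term x^4: subtract (x^2)·g(x) = x^4 + 4·x^3 - x^2, leaving -2·x^3 - 7·x^2 + 6·x - 1
  leading term -2·x^3: subtract (-2·x)·g(x) = -2·x^3 - 8·x^2 + 2·x, leaving x^2 + 4·x - 1
  leading term x^2: subtract (1)·g(x) = x^2 + 4·x - 1, leaving 0
The remainder is 0, so f(x) = g(x) · h(x) with h(x) = x^2 - 2·x + 1. Hence g | f, i.e. f ∈ (g).

Final answer: YES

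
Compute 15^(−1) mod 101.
Apply the extended Euclidean algorithm to (101, 15), tracking rows (r, s, t) with s·101 + t·15 = r. Each division r_prev = q·r_cur + r_new produces the new row as (previous row) − q·(current row):
  row A: (101, 1, 0)   [1·101 + 0·15 = 101]
  row B: (15, 0, 1)   [0·101 + 1·15 = 15]
  101 = 6·15 + 11   → row C = row A − 6·row B = (11, 1, −6)   [check: 1·101 − 6·15 = 11]
  15 = 1·11 + 4   → row D = row B − 1·row C = (4, −1, 7)   [check: −1·101 + 7·15 = 4]
  11 = 2·4 + 3   → row E = row C − 2·row D = (3, 3, −20)   [check: 3·101 − 20·15 = 3]
  4 = 1·3 + 1   → row F = row D − 1·row E = (1, −4, 27)   [check: −4·101 + 27·15 = 1]
  3 = 3·1 + 0   → remainder 0, stop. gcd = 1 (last nonzero row F).
The gcd is 1, so 15 is invertible mod 101. The last nonzero row gives −4·101 + 27·15 = 1, so t = 27. So 15^(−1) ≡ 27 (mod 101). Verify: 15 · 27 = 405 ≡ 1 (mod 101). ✓

Final answer: 15^(−1) ≡ 27 (mod 101)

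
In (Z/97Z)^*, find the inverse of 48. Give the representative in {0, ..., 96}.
48^(−1) ≡ 95 (mod 97)

Apply the extended Euclidean algorithm to (97, 48), tracking rows (r, s, t) with s·97 + t·48 = r. Each division r_prev = q·r_cur + r_new produces the new row as (previous row) − q·(current row):
  row A: (97, 1, 0)   [1·97 + 0·48 = 97]
  row B: (48, 0, 1)   [0·97 + 1·48 = 48]
  97 = 2·48 + 1   → row C = row A − 2·row B = (1, 1, −2)   [check: 1·97 − 2·48 = 1]
  48 = 48·1 + 0   → remainder 0, stop. gcd = 1 (last nonzero row C).
The gcd is 1, so 48 is invertible mod 97. The last nonzero row gives 1·97 − 2·48 = 1, so t = −2. So 48^(−1) ≡ −2 ≡ 95 (mod 97). Verify: 48 · 95 = 4560 ≡ 1 (mod 97). ✓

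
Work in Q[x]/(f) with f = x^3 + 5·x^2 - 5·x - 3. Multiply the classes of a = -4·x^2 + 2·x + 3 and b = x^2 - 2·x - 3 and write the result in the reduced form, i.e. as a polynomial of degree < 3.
a · b ≡ -159·x^2 + 126·x + 81 (mod f(x))

First multiply in Q[x] without reducing: a · b = -4·x^4 + 10·x^3 + 11·x^2 - 12·x - 9. Now divide by f(x) = x^3 + 5·x^2 - 5·x - 3, eliminating the leading term at each step:
  leading term -4·x^4: subtract (-4·x)·f(x) = -4·x^4 - 20·x^3 + 20·x^2 + 12·x, leaving 30·x^3 - 9·x^2 - 24·x - 9
  leading term 30·x^3: subtract (30)·f(x) = 30·x^3 + 150·x^2 - 150·x - 90, leaving -159·x^2 + 126·x + 81
The degree is now < 3, so this is the remainder. Hence a · b ≡ -159·x^2 + 126·x + 81 in Q[x]/(f).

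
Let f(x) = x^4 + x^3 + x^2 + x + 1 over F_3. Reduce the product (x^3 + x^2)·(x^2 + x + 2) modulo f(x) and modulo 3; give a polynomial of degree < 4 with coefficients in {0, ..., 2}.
a · b ≡ x^3 + x + 2 (mod f(x))

Multiply as integer polynomials: a · b = x^5 + 2·x^4 + 3·x^3 + 2·x^2. Reducing coefficients mod 3: a · b ≡ x^5 + 2·x^4 + 2·x^2. Now divide by f(x) = x^4 + x^3 + x^2 + x + 1 in F_3[x], eliminating the leading term at each step:
  leading term x^5: subtract (x)·f(x) = x^5 + x^4 + x^3 + x^2 + x, leaving x^4 + 2·x^3 + x^2 + 2·x (coefficients mod 3)
  leading term x^4: subtract (1)·f(x) = x^4 + x^3 + x^2 + x + 1, leaving x^3 + x + 2 (coefficients mod 3)
The degree is now < 4, so this is the remainder. Hence a · b ≡ x^3 + x + 2 in F_3[x]/(f).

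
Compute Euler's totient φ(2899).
φ is multiplicative, with φ(p^e) = p^e − p^(e−1). Factorise 2899 = 13 · 223. Then
  φ(2899) = (13 − 1) · (223 − 1) = 12 · 222 = 2664.

Final answer: φ(2899) = 2664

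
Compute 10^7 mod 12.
4

Use repeated squaring. Binary(7) = 111. Walk through the bits of the exponent 7 left-to-right: at each bit after the leading one, square the running value, then multiply by 10 if the bit is 1 (always reducing mod 12):
  bit 1 = 1 (leading): start with 10.
  bit 2 = 1: square 10^2 = 100 ≡ 4; bit is 1, so multiply 4·10 = 40 ≡ 4 (mod 12).
  bit 3 = 1: square 4^2 = 16 ≡ 4; bit is 1, so multiply 4·10 = 40 ≡ 4 (mod 12).
Final value: 10^7 ≡ 4 (mod 12).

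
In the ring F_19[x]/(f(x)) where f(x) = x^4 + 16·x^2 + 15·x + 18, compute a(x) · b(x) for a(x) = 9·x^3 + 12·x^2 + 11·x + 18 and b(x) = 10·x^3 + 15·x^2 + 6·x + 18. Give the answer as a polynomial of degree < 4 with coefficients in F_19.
a · b ≡ 13·x^3 + 8·x^2 + 15·x + 7 (mod f(x))

Multiply as integer polynomials: a · b = 90·x^6 + 255·x^5 + 344·x^4 + 579·x^3 + 552·x^2 + 306·x + 324. Reducing coefficients mod 19: a · b ≡ 14·x^6 + 8·x^5 + 2·x^4 + 9·x^3 + x^2 + 2·x + 1. Now divide by f(x) = x^4 + 16·x^2 + 15·x + 18 in F_19[x], eliminating the leading term at each step:
  leading term 14·x^6: subtract (14·x^2)·f(x) = 14·x^6 + 15·x^4 + x^3 + 5·x^2, leaving 8·x^5 + 6·x^4 + 8·x^3 + 15·x^2 + 2·x + 1 (coefficients mod 19)
  leading term 8·x^5: subtract (8·x)·f(x) = 8·x^5 + 14·x^3 + 6·x^2 + 11·x, leaving 6·x^4 + 13·x^3 + 9·x^2 + 10·x + 1 (coefficients mod 19)
  leading term 6·x^4: subtract (6)·f(x) = 6·x^4 + x^2 + 14·x + 13, leaving 13·x^3 + 8·x^2 + 15·x + 7 (coefficients mod 19)
The degree is now < 4, so this is the remainder. Hence a · b ≡ 13·x^3 + 8·x^2 + 15·x + 7 in F_19[x]/(f).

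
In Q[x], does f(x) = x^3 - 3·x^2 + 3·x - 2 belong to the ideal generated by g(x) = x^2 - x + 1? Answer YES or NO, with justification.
YES

In Q[x] the ideal (g) consists of all multiples of g, so f ∈ (g) iff g | f, i.e. iff the remainder of f on division by g is 0. Divide f by g (g is monic, so eliminate the leading term of the running remainder at each step):
  leading term x^3: subtract (x)·g(x) = x^3 - x^2 + x, leaving -2·x^2 + 2·x - 2
  leading term -2·x^2: subtract (-2)·g(x) = -2·x^2 + 2·x - 2, leaving 0
The remainder is 0, so f(x) = g(x) · h(x) with h(x) = x - 2. Hence g | f, i.e. f ∈ (g).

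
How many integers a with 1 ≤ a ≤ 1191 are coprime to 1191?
792

The number of a ∈ {1, ..., 1191} with gcd(a, 1191) = 1 is by definition Euler's totient φ(1191). φ is multiplicative, with φ(p^e) = p^e − p^(e−1). Factorise 1191 = 3 · 397. Then
  φ(1191) = (3 − 1) · (397 − 1) = 2 · 396 = 792.
So there are 792 such integers.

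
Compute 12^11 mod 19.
8

Use repeated squaring. Binary(11) = 1011. Walk through the bits of the exponent 11 left-to-right: at each bit after the leading one, square the running value, then multiply by 12 if the bit is 1 (always reducing mod 19):
  bit 1 = 1 (leading): start with 12.
  bit 2 = 0: square 12^2 = 144 ≡ 11 (mod 19).
  bit 3 = 1: square 11^2 = 121 ≡ 7; bit is 1, so multiply 7·12 = 84 ≡ 8 (mod 19).
  bit 4 = 1: square 8^2 = 64 ≡ 7; bit is 1, so multiply 7·12 = 84 ≡ 8 (mod 19).
Final value: 12^11 ≡ 8 (mod 19).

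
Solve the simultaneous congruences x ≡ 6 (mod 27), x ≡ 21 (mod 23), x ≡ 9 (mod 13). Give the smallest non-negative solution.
x ≡ 4299 (mod 8073); the representative in [0, 8073) is 4299

The moduli 27, 23, 13 are pairwise coprime, so by the CRT there is a unique solution mod 27·23·13 = 8073.
Solve by successive substitution. Start with x ≡ 6 (mod 27).
  Combine with x ≡ 21 (mod 23): write x = 6 + 27·t and require 6 + 27·t ≡ 21 (mod 23), i.e. 27·t ≡ 21 − 6 ≡ 15 (mod 23). Since 27^(−1) ≡ 6 (mod 23) (27 ≡ 4 (mod 23)), t ≡ 6·15 ≡ 21 (mod 23). So x ≡ 6 + 27·21 = 573 (mod 621).
  Combine with x ≡ 9 (mod 13): write x = 573 + 621·t and require 573 + 621·t ≡ 9 (mod 13), i.e. 621·t ≡ 9 − 573 ≡ 8 (mod 13). Since 621^(−1) ≡ 4 (mod 13) (621 ≡ 10 (mod 13)), t ≡ 4·8 ≡ 6 (mod 13). So x ≡ 573 + 621·6 = 4299 (mod 8073).
Unique solution in [0, 8073): x = 4299.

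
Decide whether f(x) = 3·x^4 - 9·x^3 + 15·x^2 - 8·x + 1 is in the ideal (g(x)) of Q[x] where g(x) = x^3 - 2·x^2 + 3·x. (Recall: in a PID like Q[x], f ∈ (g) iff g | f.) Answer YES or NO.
In Q[x] the ideal (g) consists of all multiples of g, so f ∈ (g) iff g | f, i.e. iff the remainder of f on division by g is 0. Divide f by g (g is monic, so eliminate the leading term of the running remainder at each step):
  leading term 3·x^4: subtract (3·x)·g(x) = 3·x^4 - 6·x^3 + 9·x^2, leaving -3·x^3 + 6·x^2 - 8·x + 1
  leading term -3·x^3: subtract (-3)·g(x) = -3·x^3 + 6·x^2 - 9·x, leaving x + 1
The remainder r(x) = x + 1 ≠ 0 (and deg r < deg g), so g ∤ f, i.e. f ∉ (g).

Final answer: NO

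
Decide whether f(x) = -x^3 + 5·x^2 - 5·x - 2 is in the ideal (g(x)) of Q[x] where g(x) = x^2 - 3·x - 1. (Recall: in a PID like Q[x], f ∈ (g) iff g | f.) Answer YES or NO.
YES

In Q[x] the ideal (g) consists of all multiples of g, so f ∈ (g) iff g | f, i.e. iff the remainder of f on division by g is 0. Divide f by g (g is monic, so eliminate the leading term of the running remainder at each step):
  leading term -x^3: subtract (-x)·g(x) = -x^3 + 3·x^2 + x, leaving 2·x^2 - 6·x - 2
  leading term 2·x^2: subtract (2)·g(x) = 2·x^2 - 6·x - 2, leaving 0
The remainder is 0, so f(x) = g(x) · h(x) with h(x) = 2 - x. Hence g | f, i.e. f ∈ (g).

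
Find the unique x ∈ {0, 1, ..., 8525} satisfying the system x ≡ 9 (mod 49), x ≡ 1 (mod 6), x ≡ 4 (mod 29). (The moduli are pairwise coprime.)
The moduli 49, 6, 29 are pairwise coprime, so by the CRT there is a unique solution mod 49·6·29 = 8526.
Solve by successive substitution. Start with x ≡ 9 (mod 49).
  Combine with x ≡ 1 (mod 6): write x = 9 + 49·t and require 9 + 49·t ≡ 1 (mod 6), i.e. 49·t ≡ 1 − 9 ≡ 4 (mod 6). Since 49^(−1) ≡ 1 (mod 6) (49 ≡ 1 (mod 6)), t ≡ 1·4 ≡ 4 (mod 6). So x ≡ 9 + 49·4 = 205 (mod 294).
  Combine with x ≡ 4 (mod 29): write x = 205 + 294·t and require 205 + 294·t ≡ 4 (mod 29), i.e. 294·t ≡ 4 − 205 ≡ 2 (mod 29). Since 294^(−1) ≡ 22 (mod 29) (294 ≡ 4 (mod 29)), t ≡ 22·2 ≡ 15 (mod 29). So x ≡ 205 + 294·15 = 4615 (mod 8526).
Unique solution in [0, 8526): x = 4615.

Final answer: x ≡ 4615 (mod 8526); the representative in [0, 8526) is 4615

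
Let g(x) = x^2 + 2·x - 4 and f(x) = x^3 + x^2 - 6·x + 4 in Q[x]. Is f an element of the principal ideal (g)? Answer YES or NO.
In Q[x] the ideal (g) consists of all multiples of g, so f ∈ (g) iff g | f, i.e. iff the remainder of f on division by g is 0. Divide f by g (g is monic, so eliminate the leading term of the running remainder at each step):
  leading term x^3: subtract (x)·g(x) = x^3 + 2·x^2 - 4·x, leaving -x^2 - 2·x + 4
  leading term -x^2: subtract (-1)·g(x) = -x^2 - 2·x + 4, leaving 0
The remainder is 0, so f(x) = g(x) · h(x) with h(x) = x - 1. Hence g | f, i.e. f ∈ (g).

Final answer: YES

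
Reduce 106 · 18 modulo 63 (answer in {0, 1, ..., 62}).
Reduce the factors first: 106 ≡ 43 (mod 63), so 106 · 18 ≡ 43 · 18 (mod 63). 43 · 18 = 774. Dividing by 63: 774 = 12·63 + 18. So (106 · 18) mod 63 = 18.

Final answer: 18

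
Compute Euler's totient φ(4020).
φ(4020) = 1056

φ is multiplicative, with φ(p^e) = p^e − p^(e−1). Factorise 4020 = 2^2 · 3 · 5 · 67. Then
  φ(4020) = (2^2 − 2^1) · (3 − 1) · (5 − 1) · (67 − 1) = 2 · 2 · 4 · 66 = 1056.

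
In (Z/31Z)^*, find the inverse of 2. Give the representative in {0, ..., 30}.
Apply the extended Euclidean algorithm to (31, 2), tracking rows (r, s, t) with s·31 + t·2 = r. Each division r_prev = q·r_cur + r_new produces the new row as (previous row) − q·(current row):
  row A: (31, 1, 0)   [1·31 + 0·2 = 31]
  row B: (2, 0, 1)   [0·31 + 1·2 = 2]
  31 = 15·2 + 1   → row C = row A − 15·row B = (1, 1, −15)   [check: 1·31 − 15·2 = 1]
  2 = 2·1 + 0   → remainder 0, stop. gcd = 1 (last nonzero row C).
The gcd is 1, so 2 is invertible mod 31. The last nonzero row gives 1·31 − 15·2 = 1, so t = −15. So 2^(−1) ≡ −15 ≡ 16 (mod 31). Verify: 2 · 16 = 32 ≡ 1 (mod 31). ✓

Final answer: 2^(−1) ≡ 16 (mod 31)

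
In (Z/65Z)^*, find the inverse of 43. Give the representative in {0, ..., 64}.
43^(−1) ≡ 62 (mod 65)

Apply the extended Euclidean algorithm to (65, 43), tracking rows (r, s, t) with s·65 + t·43 = r. Each division r_prev = q·r_cur + r_new produces the new row as (previous row) − q·(current row):
  row A: (65, 1, 0)   [1·65 + 0·43 = 65]
  row B: (43, 0, 1)   [0·65 + 1·43 = 43]
  65 = 1·43 + 22   → row C = row A − 1·row B = (22, 1, −1)   [check: 1·65 − 1·43 = 22]
  43 = 1·22 + 21   → row D = row B − 1·row C = (21, −1, 2)   [check: −1·65 + 2·43 = 21]
  22 = 1·21 + 1   → row E = row C − 1·row D = (1, 2, −3)   [check: 2·65 − 3·43 = 1]
  21 = 21·1 + 0   → remainder 0, stop. gcd = 1 (last nonzero row E).
The gcd is 1, so 43 is invertible mod 65. The last nonzero row gives 2·65 − 3·43 = 1, so t = −3. So 43^(−1) ≡ −3 ≡ 62 (mod 65). Verify: 43 · 62 = 2666 ≡ 1 (mod 65). ✓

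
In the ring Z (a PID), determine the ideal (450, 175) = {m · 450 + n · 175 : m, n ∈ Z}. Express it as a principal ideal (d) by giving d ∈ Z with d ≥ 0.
(450, 175) = (25); d = 25

In the PID Z, (a, b) is generated by gcd(a, b). Compute gcd(450, 175) with the extended Euclidean algorithm, tracking rows (r, s, t) with s·450 + t·175 = r:
  row A: (450, 1, 0)   [1·450 + 0·175 = 450]
  row B: (175, 0, 1)   [0·450 + 1·175 = 175]
  450 = 2·175 + 100   → row C = row A − 2·row B = (100, 1, −2)   [check: 1·450 − 2·175 = 100]
  175 = 1·100 + 75   → row D = row B − 1·row C = (75, −1, 3)   [check: −1·450 + 3·175 = 75]
  100 = 1·75 + 25   → row E = row C − 1·row D = (25, 2, −5)   [check: 2·450 − 5·175 = 25]
  75 = 3·25 + 0   → remainder 0, stop. gcd = 25 (last nonzero row E).
So gcd(450, 175) = 25, with Bézout identity 2·450 − 5·175 = 25. Containment (⊇): the Bézout identity exhibits 25 as an element of (450, 175), giving (25) ⊆ (450, 175). Containment (⊆): since 25 | 450 and 25 | 175 (450 = 25·18, 175 = 25·7), every Z-linear combination of 450 and 175 is divisible by 25, so (450, 175) ⊆ (25). Therefore (450, 175) = (25), d = 25.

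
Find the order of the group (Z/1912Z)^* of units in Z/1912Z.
(Z/1912Z)^* consists of the classes a with gcd(a, 1912) = 1, so its order is φ(1912). φ is multiplicative, with φ(p^e) = p^e − p^(e−1). Factorise 1912 = 2^3 · 239. Then
  φ(1912) = (2^3 − 2^2) · (239 − 1) = 4 · 238 = 952.
Thus |(Z/1912Z)^*| = 952.

Final answer: |(Z/1912Z)^*| = 952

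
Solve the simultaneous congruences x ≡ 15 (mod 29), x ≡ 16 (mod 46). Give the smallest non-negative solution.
The moduli 29, 46 are pairwise coprime, so by the CRT there is a unique solution mod 29·46 = 1334.
Solve by successive substitution. Start with x ≡ 15 (mod 29).
  Combine with x ≡ 16 (mod 46): write x = 15 + 29·t and require 15 + 29·t ≡ 16 (mod 46), i.e. 29·t ≡ 16 − 15 ≡ 1 (mod 46). Since 29^(−1) ≡ 27 (mod 46), t ≡ 27·1 ≡ 27 (mod 46). So x ≡ 15 + 29·27 = 798 (mod 1334).
Unique solution in [0, 1334): x = 798.

Final answer: x ≡ 798 (mod 1334); the representative in [0, 1334) is 798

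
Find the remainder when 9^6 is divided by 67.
Use repeated squaring. Binary(6) = 110. Walk through the bits of the exponent 6 left-to-right: at each bit after the leading one, square the running value, then multiply by 9 if the bit is 1 (always reducing mod 67):
  bit 1 = 1 (leading): start with 9.
  bit 2 = 1: square 9^2 = 81 ≡ 14; bit is 1, so multiply 14·9 = 126 ≡ 59 (mod 67).
  bit 3 = 0: square 59^2 = 3481 ≡ 64 (mod 67).
Final value: 9^6 ≡ 64 (mod 67).

Final answer: 64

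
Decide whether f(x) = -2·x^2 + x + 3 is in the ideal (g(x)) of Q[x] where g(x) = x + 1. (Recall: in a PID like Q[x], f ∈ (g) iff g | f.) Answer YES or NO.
In Q[x] the ideal (g) consists of all multiples of g, so f ∈ (g) iff g | f, i.e. iff the remainder of f on division by g is 0. Divide f by g (g is monic, so eliminate the leading term of the running remainder at each step):
  leading term -2·x^2: subtract (-2·x)·g(x) = -2·x^2 - 2·x, leaving 3·x + 3
  leading term 3·x: subtract (3)·g(x) = 3·x + 3, leaving 0
The remainder is 0, so f(x) = g(x) · h(x) with h(x) = 3 - 2·x. Hence g | f, i.e. f ∈ (g).

Final answer: YES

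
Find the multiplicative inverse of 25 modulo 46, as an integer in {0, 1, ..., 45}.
Apply the extended Euclidean algorithm to (46, 25), tracking rows (r, s, t) with s·46 + t·25 = r. Each division r_prev = q·r_cur + r_new produces the new row as (previous row) − q·(current row):
  row A: (46, 1, 0)   [1·46 + 0·25 = 46]
  row B: (25, 0, 1)   [0·46 + 1·25 = 25]
  46 = 1·25 + 21   → row C = row A − 1·row B = (21, 1, −1)   [check: 1·46 − 1·25 = 21]
  25 = 1·21 + 4   → row D = row B − 1·row C = (4, −1, 2)   [check: −1·46 + 2·25 = 4]
  21 = 5·4 + 1   → row E = row C − 5·row D = (1, 6, −11)   [check: 6·46 − 11·25 = 1]
  4 = 4·1 + 0   → remainder 0, stop. gcd = 1 (last nonzero row E).
The gcd is 1, so 25 is invertible mod 46. The last nonzero row gives 6·46 − 11·25 = 1, so t = −11. So 25^(−1) ≡ −11 ≡ 35 (mod 46). Verify: 25 · 35 = 875 ≡ 1 (mod 46). ✓

Final answer: 25^(−1) ≡ 35 (mod 46)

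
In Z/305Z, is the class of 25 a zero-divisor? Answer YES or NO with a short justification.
gcd(25, 305) = 5 > 1, so 25 is not a unit in Z/305Z. In Z/nZ every nonzero non-unit is a zero-divisor: explicitly, take b = 305/gcd = 61 ≠ 0 (mod 305); then 25·61 = 1525 = 5·305, i.e. 25·61 ≡ 0 (mod 305). So 25 is a zero-divisor.

Final answer: YES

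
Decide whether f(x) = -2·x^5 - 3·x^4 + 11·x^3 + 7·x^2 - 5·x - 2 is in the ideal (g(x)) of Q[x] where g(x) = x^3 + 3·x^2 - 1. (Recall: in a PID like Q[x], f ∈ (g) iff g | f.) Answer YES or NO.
In Q[x] the ideal (g) consists of all multiples of g, so f ∈ (g) iff g | f, i.e. iff the remainder of f on division by g is 0. Divide f by g (g is monic, so eliminate the leading term of the running remainder at each step):
  leading term -2·x^5: subtract (-2·x^2)·g(x) = -2·x^5 - 6·x^4 + 2·x^2, leaving 3·x^4 + 11·x^3 + 5·x^2 - 5·x - 2
  leading term 3·x^4: subtract (3·x)·g(x) = 3·x^4 + 9·x^3 - 3·x, leaving 2·x^3 + 5·x^2 - 2·x - 2
  leading term 2·x^3: subtract (2)·g(x) = 2·x^3 + 6·x^2 - 2, leaving -x^2 - 2·x
The remainder r(x) = -x^2 - 2·x ≠ 0 (and deg r < deg g), so g ∤ f, i.e. f ∉ (g).

Final answer: NO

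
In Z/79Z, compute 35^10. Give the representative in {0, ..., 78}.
42

Use repeated squaring. Binary(10) = 1010. Walk through the bits of the exponent 10 left-to-right: at each bit after the leading one, square the running value, then multiply by 35 if the bit is 1 (always reducing mod 79):
  bit 1 = 1 (leading): start with 35.
  bit 2 = 0: square 35^2 = 1225 ≡ 40 (mod 79).
  bit 3 = 1: square 40^2 = 1600 ≡ 20; bit is 1, so multiply 20·35 = 700 ≡ 68 (mod 79).
  bit 4 = 0: square 68^2 = 4624 ≡ 42 (mod 79).
Final value: 35^10 ≡ 42 (mod 79).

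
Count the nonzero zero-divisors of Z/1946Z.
Z/1946Z has 1117 nonzero zero-divisors

In Z/1946Z each nonzero element is either a unit (gcd with 1946 is 1) or a zero-divisor (gcd > 1). The number of units is φ(1946): factorise 1946 = 2 · 7 · 139, so φ(1946) = (2 − 1) · (7 − 1) · (139 − 1) = 1 · 6 · 138 = 828. The nonzero elements number 1946 − 1 = 1945. Hence the nonzero zero-divisors number 1945 − 828 = 1117.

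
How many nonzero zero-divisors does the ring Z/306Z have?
Z/306Z has 209 nonzero zero-divisors

In Z/306Z each nonzero element is either a unit (gcd with 306 is 1) or a zero-divisor (gcd > 1). The number of units is φ(306): factorise 306 = 2 · 3^2 · 17, so φ(306) = (2 − 1) · (3^2 − 3^1) · (17 − 1) = 1 · 6 · 16 = 96. The nonzero elements number 306 − 1 = 305. Hence the nonzero zero-divisors number 305 − 96 = 209.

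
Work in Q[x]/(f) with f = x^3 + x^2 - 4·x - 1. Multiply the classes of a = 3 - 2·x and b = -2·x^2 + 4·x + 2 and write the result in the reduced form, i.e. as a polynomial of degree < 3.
First multiply in Q[x] without reducing: a · b = 4·x^3 - 14·x^2 + 8·x + 6. Now divide by f(x) = x^3 + x^2 - 4·x - 1, eliminating the leading term at each step:
  leading term 4·x^3: subtract (4)·f(x) = 4·x^3 + 4·x^2 - 16·x - 4, leaving -18·x^2 + 24·x + 10
The degree is now < 3, so this is the remainder. Hence a · b ≡ -18·x^2 + 24·x + 10 in Q[x]/(f).

Final answer: a · b ≡ -18·x^2 + 24·x + 10 (mod f(x))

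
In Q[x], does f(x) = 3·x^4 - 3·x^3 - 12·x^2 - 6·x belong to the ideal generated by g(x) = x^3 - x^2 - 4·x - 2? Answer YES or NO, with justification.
YES

In Q[x] the ideal (g) consists of all multiples of g, so f ∈ (g) iff g | f, i.e. iff the remainder of f on division by g is 0. Divide f by g (g is monic, so eliminate the leading term of the running remainder at each step):
  leading term 3·x^4: subtract (3·x)·g(x) = 3·x^4 - 3·x^3 - 12·x^2 - 6·x, leaving 0
The remainder is 0, so f(x) = g(x) · h(x) with h(x) = 3·x. Hence g | f, i.e. f ∈ (g).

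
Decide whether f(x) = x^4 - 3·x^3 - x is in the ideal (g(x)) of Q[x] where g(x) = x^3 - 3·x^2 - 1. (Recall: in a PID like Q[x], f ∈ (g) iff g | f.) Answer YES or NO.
In Q[x] the ideal (g) consists of all multiples of g, so f ∈ (g) iff g | f, i.e. iff the remainder of f on division by g is 0. Divide f by g (g is monic, so eliminate the leading term of the running remainder at each step):
  leading term x^4: subtract (x)·g(x) = x^4 - 3·x^3 - x, leaving 0
The remainder is 0, so f(x) = g(x) · h(x) with h(x) = x. Hence g | f, i.e. f ∈ (g).

Final answer: YES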